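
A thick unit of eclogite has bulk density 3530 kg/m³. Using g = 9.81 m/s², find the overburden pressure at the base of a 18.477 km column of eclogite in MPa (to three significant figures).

640 MPa

eclogite: 3530 kg/m³ × 9.81 m/s² × 18477 m = 6.398×10^8 Pa = 639.8 MPa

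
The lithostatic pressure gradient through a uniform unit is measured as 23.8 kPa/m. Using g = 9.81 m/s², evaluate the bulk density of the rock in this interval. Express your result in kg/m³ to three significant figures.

2430 kg/m³

ρ = (dP/dz)/g = 23.8 kPa/m / 9.81 m/s² = 23800 Pa/m / 9.81 m/s² = 2426.1 kg/m³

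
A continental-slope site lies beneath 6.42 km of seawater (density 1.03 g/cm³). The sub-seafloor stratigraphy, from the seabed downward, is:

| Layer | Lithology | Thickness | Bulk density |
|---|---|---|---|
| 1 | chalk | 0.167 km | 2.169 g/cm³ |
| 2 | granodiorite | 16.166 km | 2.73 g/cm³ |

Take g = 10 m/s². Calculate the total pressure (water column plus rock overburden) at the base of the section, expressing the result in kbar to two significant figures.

5.1 kbar

seawater: 1030 kg/m³ × 10 m/s² × 6420 m = 6.613×10^7 Pa = 0.6613 kbar
chalk: 2169 kg/m³ × 10 m/s² × 167 m = 3.622×10^6 Pa = 0.03622 kbar
granodiorite: 2730 kg/m³ × 10 m/s² × 16166 m = 4.413×10^8 Pa = 4.413 kbar
Total = 0.6613 + 0.03622 + 4.413 = 5.1108 kbar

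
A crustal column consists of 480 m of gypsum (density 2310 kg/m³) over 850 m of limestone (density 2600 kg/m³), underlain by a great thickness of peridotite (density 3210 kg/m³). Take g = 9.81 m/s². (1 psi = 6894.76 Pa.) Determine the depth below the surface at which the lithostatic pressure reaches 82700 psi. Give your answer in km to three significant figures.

Pressure at base of upper layers: 2310×9.81×480 + 2600×9.81×850 = 3.256×10^7 Pa = 4722 psi
Remaining pressure to be supplied by peridotite: 5.702×10^8 − 3.256×10^7 = 5.376×10^8 Pa
Additional depth in peridotite = 5.376×10^8 Pa / (3210 kg/m³ × 9.81 m/s²) = 17073 m
Total depth = 1330 m + 17073 m = 18403 m
= 18.403 km

18.4 km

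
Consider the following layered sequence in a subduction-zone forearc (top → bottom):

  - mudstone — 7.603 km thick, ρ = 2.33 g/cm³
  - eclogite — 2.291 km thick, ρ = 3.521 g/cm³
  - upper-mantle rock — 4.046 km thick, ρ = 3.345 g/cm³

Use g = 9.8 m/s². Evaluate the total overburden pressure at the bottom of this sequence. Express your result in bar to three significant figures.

mudstone: 2330 kg/m³ × 9.8 m/s² × 7603 m = 1.736×10^8 Pa = 1736 bar
eclogite: 3521 kg/m³ × 9.8 m/s² × 2291 m = 7.905×10^7 Pa = 790.5 bar
upper-mantle rock: 3345 kg/m³ × 9.8 m/s² × 4046 m = 1.326×10^8 Pa = 1326 bar
Total = 1736 + 790.5 + 1326 = 3852.9 bar

3850 bar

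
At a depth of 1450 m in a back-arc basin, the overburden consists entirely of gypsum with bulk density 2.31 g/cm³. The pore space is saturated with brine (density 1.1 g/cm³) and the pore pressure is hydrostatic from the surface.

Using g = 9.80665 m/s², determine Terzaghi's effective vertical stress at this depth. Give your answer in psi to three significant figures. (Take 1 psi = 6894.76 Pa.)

2500 psi

Overburden (lithostatic) stress σ_v:
gypsum: 2310 kg/m³ × 9.80665 m/s² × 1450 m = 3.285×10^7 Pa = 32.85 MPa
Pore pressure P_p = 1100 kg/m³ × 9.80665 m/s² × 1450 m = 1.564×10^7 Pa = 15.64 MPa
Effective stress σ' = σ_v − P_p = 32.85 − 15.64 = 17.206 MPa = 2495.5 psi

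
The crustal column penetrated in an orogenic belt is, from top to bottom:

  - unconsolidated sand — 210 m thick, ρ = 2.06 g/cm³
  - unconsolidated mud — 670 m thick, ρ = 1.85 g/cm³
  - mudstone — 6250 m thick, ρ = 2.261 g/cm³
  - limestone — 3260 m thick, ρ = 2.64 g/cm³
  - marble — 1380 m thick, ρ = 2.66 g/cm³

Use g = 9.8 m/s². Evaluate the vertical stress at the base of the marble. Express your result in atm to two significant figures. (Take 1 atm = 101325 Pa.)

2700 atm

unconsolidated sand: 2060 kg/m³ × 9.8 m/s² × 210 m = 4.239×10^6 Pa = 41.84 atm
unconsolidated mud: 1850 kg/m³ × 9.8 m/s² × 670 m = 1.215×10^7 Pa = 119.9 atm
mudstone: 2261 kg/m³ × 9.8 m/s² × 6250 m = 1.385×10^8 Pa = 1367 atm
limestone: 2640 kg/m³ × 9.8 m/s² × 3260 m = 8.434×10^7 Pa = 832.4 atm
marble: 2660 kg/m³ × 9.8 m/s² × 1380 m = 3.597×10^7 Pa = 355.0 atm
Total = 41.84 + 119.9 + 1367 + 832.4 + 355.0 = 2715.9 atm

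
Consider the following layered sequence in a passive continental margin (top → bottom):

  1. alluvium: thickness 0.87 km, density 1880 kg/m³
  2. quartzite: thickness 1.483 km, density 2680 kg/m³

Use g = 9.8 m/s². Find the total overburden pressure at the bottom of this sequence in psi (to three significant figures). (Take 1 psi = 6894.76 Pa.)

alluvium: 1880 kg/m³ × 9.8 m/s² × 870 m = 1.603×10^7 Pa = 2325 psi
quartzite: 2680 kg/m³ × 9.8 m/s² × 1483 m = 3.895×10^7 Pa = 5649 psi
Total = 2325 + 5649 = 7973.9 psi

7970 psi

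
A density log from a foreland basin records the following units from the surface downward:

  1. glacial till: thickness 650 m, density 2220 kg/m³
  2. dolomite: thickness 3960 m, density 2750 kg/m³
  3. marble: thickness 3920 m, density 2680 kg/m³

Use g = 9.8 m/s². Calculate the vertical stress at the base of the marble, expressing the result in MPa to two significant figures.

220 MPa

glacial till: 2220 kg/m³ × 9.8 m/s² × 650 m = 1.414×10^7 Pa = 14.14 MPa
dolomite: 2750 kg/m³ × 9.8 m/s² × 3960 m = 1.067×10^8 Pa = 106.7 MPa
marble: 2680 kg/m³ × 9.8 m/s² × 3920 m = 1.030×10^8 Pa = 103.0 MPa
Total = 14.14 + 106.7 + 103.0 = 223.82 MPa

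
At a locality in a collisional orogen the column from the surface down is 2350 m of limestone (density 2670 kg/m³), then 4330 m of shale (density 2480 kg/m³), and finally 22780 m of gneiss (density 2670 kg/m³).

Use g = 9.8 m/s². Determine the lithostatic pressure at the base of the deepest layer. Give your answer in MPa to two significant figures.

limestone: 2670 kg/m³ × 9.8 m/s² × 2350 m = 6.149×10^7 Pa = 61.49 MPa
shale: 2480 kg/m³ × 9.8 m/s² × 4330 m = 1.052×10^8 Pa = 105.2 MPa
gneiss: 2670 kg/m³ × 9.8 m/s² × 22780 m = 5.961×10^8 Pa = 596.1 MPa
Total = 61.49 + 105.2 + 596.1 = 762.79 MPa

760 MPa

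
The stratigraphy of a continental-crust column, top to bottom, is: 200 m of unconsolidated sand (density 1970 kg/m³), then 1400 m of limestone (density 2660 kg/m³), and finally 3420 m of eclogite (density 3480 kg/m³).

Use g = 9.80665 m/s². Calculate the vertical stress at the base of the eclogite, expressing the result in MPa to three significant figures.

157 MPa

unconsolidated sand: 1970 kg/m³ × 9.80665 m/s² × 200 m = 3.864×10^6 Pa = 3.864 MPa
limestone: 2660 kg/m³ × 9.80665 m/s² × 1400 m = 3.652×10^7 Pa = 36.52 MPa
eclogite: 3480 kg/m³ × 9.80665 m/s² × 3420 m = 1.167×10^8 Pa = 116.7 MPa
Total = 3.864 + 36.52 + 116.7 = 157.10 MPa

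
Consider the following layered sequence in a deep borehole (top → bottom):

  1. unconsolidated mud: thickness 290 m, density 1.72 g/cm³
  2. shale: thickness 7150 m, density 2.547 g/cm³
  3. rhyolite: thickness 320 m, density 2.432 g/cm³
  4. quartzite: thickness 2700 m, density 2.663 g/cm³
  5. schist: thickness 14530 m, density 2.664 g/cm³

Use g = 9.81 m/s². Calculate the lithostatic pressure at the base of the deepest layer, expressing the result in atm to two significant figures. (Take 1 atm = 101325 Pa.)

unconsolidated mud: 1720 kg/m³ × 9.81 m/s² × 290 m = 4.893×10^6 Pa = 48.29 atm
shale: 2547 kg/m³ × 9.81 m/s² × 7150 m = 1.787×10^8 Pa = 1763 atm
rhyolite: 2432 kg/m³ × 9.81 m/s² × 320 m = 7.635×10^6 Pa = 75.35 atm
quartzite: 2663 kg/m³ × 9.81 m/s² × 2700 m = 7.053×10^7 Pa = 696.1 atm
schist: 2664 kg/m³ × 9.81 m/s² × 14530 m = 3.797×10^8 Pa = 3748 atm
Total = 48.29 + 1763 + 75.35 + 696.1 + 3748 = 6330.5 atm

6300 atm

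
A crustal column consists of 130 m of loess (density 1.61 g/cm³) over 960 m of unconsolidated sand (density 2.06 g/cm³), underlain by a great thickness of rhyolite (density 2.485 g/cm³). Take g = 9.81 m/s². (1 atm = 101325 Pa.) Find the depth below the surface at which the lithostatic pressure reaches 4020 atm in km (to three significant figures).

16.9 km

Pressure at base of upper layers: 1610×9.81×130 + 2060×9.81×960 = 2.145×10^7 Pa = 211.7 atm
Remaining pressure to be supplied by rhyolite: 4.073×10^8 − 2.145×10^7 = 3.859×10^8 Pa
Additional depth in rhyolite = 3.859×10^8 Pa / (2485 kg/m³ × 9.81 m/s²) = 15829 m
Total depth = 1090 m + 15829 m = 16919 m
= 16.919 km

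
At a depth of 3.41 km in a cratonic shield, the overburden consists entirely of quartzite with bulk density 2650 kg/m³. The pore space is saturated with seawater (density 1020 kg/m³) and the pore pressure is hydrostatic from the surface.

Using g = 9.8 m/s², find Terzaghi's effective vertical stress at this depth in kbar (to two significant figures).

Overburden (lithostatic) stress σ_v:
quartzite: 2650 kg/m³ × 9.8 m/s² × 3410 m = 8.856×10^7 Pa = 88.56 MPa
Pore pressure P_p = 1020 kg/m³ × 9.8 m/s² × 3410 m = 3.409×10^7 Pa = 34.09 MPa
Effective stress σ' = σ_v − P_p = 88.56 − 34.09 = 54.471 MPa = 0.54471 kbar

0.54 kbar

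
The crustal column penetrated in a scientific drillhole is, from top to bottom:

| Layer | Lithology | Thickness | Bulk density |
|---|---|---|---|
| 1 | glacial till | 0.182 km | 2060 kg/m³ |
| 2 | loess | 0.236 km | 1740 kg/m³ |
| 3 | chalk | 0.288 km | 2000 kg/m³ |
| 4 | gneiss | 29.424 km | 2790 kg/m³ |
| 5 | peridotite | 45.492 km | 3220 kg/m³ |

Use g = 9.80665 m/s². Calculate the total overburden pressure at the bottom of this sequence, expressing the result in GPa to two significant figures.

glacial till: 2060 kg/m³ × 9.80665 m/s² × 182 m = 3.677×10^6 Pa = 3.677×10^-3 GPa
loess: 1740 kg/m³ × 9.80665 m/s² × 236 m = 4.027×10^6 Pa = 4.027×10^-3 GPa
chalk: 2000 kg/m³ × 9.80665 m/s² × 288 m = 5.649×10^6 Pa = 5.649×10^-3 GPa
gneiss: 2790 kg/m³ × 9.80665 m/s² × 29424 m = 8.051×10^8 Pa = 0.8051 GPa
peridotite: 3220 kg/m³ × 9.80665 m/s² × 45492 m = 1.437×10^9 Pa = 1.437 GPa
Total = 3.677×10^-3 + 4.027×10^-3 + 5.649×10^-3 + 0.8051 + 1.437 = 2.2549 GPa

2.3 GPa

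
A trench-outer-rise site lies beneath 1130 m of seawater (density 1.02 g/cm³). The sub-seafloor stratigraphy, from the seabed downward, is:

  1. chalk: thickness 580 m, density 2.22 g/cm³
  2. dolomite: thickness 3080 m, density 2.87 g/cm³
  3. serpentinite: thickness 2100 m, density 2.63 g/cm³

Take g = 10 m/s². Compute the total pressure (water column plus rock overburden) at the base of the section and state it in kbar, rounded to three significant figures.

1.68 kbar

seawater: 1020 kg/m³ × 10 m/s² × 1130 m = 1.153×10^7 Pa = 0.1153 kbar
chalk: 2220 kg/m³ × 10 m/s² × 580 m = 1.288×10^7 Pa = 0.1288 kbar
dolomite: 2870 kg/m³ × 10 m/s² × 3080 m = 8.840×10^7 Pa = 0.8840 kbar
serpentinite: 2630 kg/m³ × 10 m/s² × 2100 m = 5.523×10^7 Pa = 0.5523 kbar
Total = 0.1153 + 0.1288 + 0.8840 + 0.5523 = 1.6803 kbar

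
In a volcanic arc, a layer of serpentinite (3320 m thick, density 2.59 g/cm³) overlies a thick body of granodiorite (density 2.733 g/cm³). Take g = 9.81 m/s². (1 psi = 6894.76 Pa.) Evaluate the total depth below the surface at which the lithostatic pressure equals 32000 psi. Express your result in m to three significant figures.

Pressure at base of upper layers: 2590×9.81×3320 = 8.435×10^7 Pa = 12235 psi
Remaining pressure to be supplied by granodiorite: 2.206×10^8 − 8.435×10^7 = 1.363×10^8 Pa
Additional depth in granodiorite = 1.363×10^8 Pa / (2733 kg/m³ × 9.81 m/s²) = 5083.0 m
Total depth = 3320 m + 5083.0 m = 8403.0 m

8400 m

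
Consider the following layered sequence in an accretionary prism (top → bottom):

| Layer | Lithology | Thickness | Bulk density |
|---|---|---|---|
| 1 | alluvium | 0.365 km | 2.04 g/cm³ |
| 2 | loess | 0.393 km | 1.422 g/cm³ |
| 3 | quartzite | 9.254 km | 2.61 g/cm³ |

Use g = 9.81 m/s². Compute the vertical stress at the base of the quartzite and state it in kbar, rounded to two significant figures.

2.5 kbar

alluvium: 2040 kg/m³ × 9.81 m/s² × 365 m = 7.305×10^6 Pa = 0.07305 kbar
loess: 1422 kg/m³ × 9.81 m/s² × 393 m = 5.482×10^6 Pa = 0.05482 kbar
quartzite: 2610 kg/m³ × 9.81 m/s² × 9254 m = 2.369×10^8 Pa = 2.369 kbar
Total = 0.07305 + 0.05482 + 2.369 = 2.4973 kbar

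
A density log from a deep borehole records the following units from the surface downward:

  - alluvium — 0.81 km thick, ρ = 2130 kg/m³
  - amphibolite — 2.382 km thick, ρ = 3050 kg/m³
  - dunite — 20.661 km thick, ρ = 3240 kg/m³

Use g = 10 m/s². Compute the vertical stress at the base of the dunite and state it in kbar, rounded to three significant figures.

alluvium: 2130 kg/m³ × 10 m/s² × 810 m = 1.725×10^7 Pa = 0.1725 kbar
amphibolite: 3050 kg/m³ × 10 m/s² × 2382 m = 7.265×10^7 Pa = 0.7265 kbar
dunite: 3240 kg/m³ × 10 m/s² × 20661 m = 6.694×10^8 Pa = 6.694 kbar
Total = 0.1725 + 0.7265 + 6.694 = 7.5932 kbar

7.59 kbar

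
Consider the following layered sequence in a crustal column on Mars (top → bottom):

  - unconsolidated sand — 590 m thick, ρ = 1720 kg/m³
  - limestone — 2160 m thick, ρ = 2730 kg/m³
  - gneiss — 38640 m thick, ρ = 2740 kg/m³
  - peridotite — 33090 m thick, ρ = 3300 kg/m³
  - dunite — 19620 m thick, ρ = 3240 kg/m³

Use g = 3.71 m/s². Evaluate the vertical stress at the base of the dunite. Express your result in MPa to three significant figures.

unconsolidated sand: 1720 kg/m³ × 3.71 m/s² × 590 m = 3.765×10^6 Pa = 3.765 MPa
limestone: 2730 kg/m³ × 3.71 m/s² × 2160 m = 2.188×10^7 Pa = 21.88 MPa
gneiss: 2740 kg/m³ × 3.71 m/s² × 38640 m = 3.928×10^8 Pa = 392.8 MPa
peridotite: 3300 kg/m³ × 3.71 m/s² × 33090 m = 4.051×10^8 Pa = 405.1 MPa
dunite: 3240 kg/m³ × 3.71 m/s² × 19620 m = 2.358×10^8 Pa = 235.8 MPa
Total = 3.765 + 21.88 + 392.8 + 405.1 + 235.8 = 1059.4 MPa

1060 MPa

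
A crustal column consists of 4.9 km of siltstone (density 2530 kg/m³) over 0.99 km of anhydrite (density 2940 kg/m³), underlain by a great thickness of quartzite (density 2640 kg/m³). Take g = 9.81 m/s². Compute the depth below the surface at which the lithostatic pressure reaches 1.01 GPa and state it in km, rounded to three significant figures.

39.1 km

Pressure at base of upper layers: 2530×9.81×4900 + 2940×9.81×990 = 1.502×10^8 Pa = 0.1502 GPa
Remaining pressure to be supplied by quartzite: 1.010×10^9 − 1.502×10^8 = 8.598×10^8 Pa
Additional depth in quartzite = 8.598×10^8 Pa / (2640 kg/m³ × 9.81 m/s²) = 33200 m
Total depth = 5890 m + 33200 m = 39090 m
= 39.090 km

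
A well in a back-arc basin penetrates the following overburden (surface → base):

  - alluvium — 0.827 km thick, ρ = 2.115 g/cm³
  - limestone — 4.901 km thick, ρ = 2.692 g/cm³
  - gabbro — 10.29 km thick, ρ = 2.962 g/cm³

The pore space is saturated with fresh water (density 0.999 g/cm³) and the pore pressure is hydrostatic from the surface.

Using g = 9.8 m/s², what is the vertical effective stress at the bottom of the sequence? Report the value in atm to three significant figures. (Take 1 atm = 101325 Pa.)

2850 atm

Overburden (lithostatic) stress σ_v:
alluvium: 2115 kg/m³ × 9.8 m/s² × 827 m = 1.714×10^7 Pa = 17.14 MPa
limestone: 2692 kg/m³ × 9.8 m/s² × 4901 m = 1.293×10^8 Pa = 129.3 MPa
gabbro: 2962 kg/m³ × 9.8 m/s² × 10290 m = 2.987×10^8 Pa = 298.7 MPa
Total = 17.14 + 129.3 + 298.7 = 445.13 MPa
Pore pressure P_p = 999 kg/m³ × 9.8 m/s² × 16018 m = 1.568×10^8 Pa = 156.8 MPa
Effective stress σ' = σ_v − P_p = 445.1 − 156.8 = 288.31 MPa = 2845.4 atm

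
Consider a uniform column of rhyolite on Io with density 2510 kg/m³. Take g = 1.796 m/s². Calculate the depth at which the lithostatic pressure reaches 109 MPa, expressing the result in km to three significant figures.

24.2 km

h = P/(ρg) = 109 MPa / (2510 kg/m³ × 1.796 m/s²) = 1.090×10^8 Pa / 4508.0 Pa/m = 24179 m
= 24.179 km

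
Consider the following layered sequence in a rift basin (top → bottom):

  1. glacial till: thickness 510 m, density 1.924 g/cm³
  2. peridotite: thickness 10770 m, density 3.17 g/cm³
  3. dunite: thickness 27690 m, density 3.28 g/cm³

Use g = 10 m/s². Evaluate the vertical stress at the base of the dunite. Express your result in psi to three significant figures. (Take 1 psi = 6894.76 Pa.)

glacial till: 1924 kg/m³ × 10 m/s² × 510 m = 9.812×10^6 Pa = 1423 psi
peridotite: 3170 kg/m³ × 10 m/s² × 10770 m = 3.414×10^8 Pa = 49517 psi
dunite: 3280 kg/m³ × 10 m/s² × 27690 m = 9.082×10^8 Pa = 1.317×10^5 psi
Total = 1423 + 49517 + 1.317×10^5 = 1.8267×10^5 psi

183000 psi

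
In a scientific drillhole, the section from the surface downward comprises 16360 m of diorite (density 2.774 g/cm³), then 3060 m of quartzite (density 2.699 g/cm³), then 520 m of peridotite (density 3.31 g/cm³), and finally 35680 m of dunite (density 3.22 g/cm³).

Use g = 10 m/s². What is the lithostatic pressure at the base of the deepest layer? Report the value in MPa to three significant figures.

diorite: 2774 kg/m³ × 10 m/s² × 16360 m = 4.538×10^8 Pa = 453.8 MPa
quartzite: 2699 kg/m³ × 10 m/s² × 3060 m = 8.259×10^7 Pa = 82.59 MPa
peridotite: 3310 kg/m³ × 10 m/s² × 520 m = 1.721×10^7 Pa = 17.21 MPa
dunite: 3220 kg/m³ × 10 m/s² × 35680 m = 1.149×10^9 Pa = 1149 MPa
Total = 453.8 + 82.59 + 17.21 + 1149 = 1702.5 MPa

1700 MPa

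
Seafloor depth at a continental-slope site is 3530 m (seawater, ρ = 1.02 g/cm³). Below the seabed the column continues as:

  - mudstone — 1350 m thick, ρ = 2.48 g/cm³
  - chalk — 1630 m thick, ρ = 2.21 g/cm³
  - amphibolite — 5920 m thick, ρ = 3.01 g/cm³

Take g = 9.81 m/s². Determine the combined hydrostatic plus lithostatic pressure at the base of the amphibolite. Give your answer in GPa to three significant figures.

0.278 GPa

seawater: 1020 kg/m³ × 9.81 m/s² × 3530 m = 3.532×10^7 Pa = 0.03532 GPa
mudstone: 2480 kg/m³ × 9.81 m/s² × 1350 m = 3.284×10^7 Pa = 0.03284 GPa
chalk: 2210 kg/m³ × 9.81 m/s² × 1630 m = 3.534×10^7 Pa = 0.03534 GPa
amphibolite: 3010 kg/m³ × 9.81 m/s² × 5920 m = 1.748×10^8 Pa = 0.1748 GPa
Total = 0.03532 + 0.03284 + 0.03534 + 0.1748 = 0.27831 GPa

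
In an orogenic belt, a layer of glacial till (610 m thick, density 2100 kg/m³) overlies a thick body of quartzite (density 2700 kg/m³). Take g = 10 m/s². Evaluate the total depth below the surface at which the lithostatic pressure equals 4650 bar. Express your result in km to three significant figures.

Pressure at base of upper layers: 2100×10×610 = 1.281×10^7 Pa = 128.1 bar
Remaining pressure to be supplied by quartzite: 4.650×10^8 − 1.281×10^7 = 4.522×10^8 Pa
Additional depth in quartzite = 4.522×10^8 Pa / (2700 kg/m³ × 10 m/s²) = 16748 m
Total depth = 610 m + 16748 m = 17358 m
= 17.358 km

17.4 km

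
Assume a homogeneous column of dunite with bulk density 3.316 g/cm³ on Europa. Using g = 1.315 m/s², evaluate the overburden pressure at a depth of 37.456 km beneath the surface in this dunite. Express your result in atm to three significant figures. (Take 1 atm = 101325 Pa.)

dunite: 3316 kg/m³ × 1.315 m/s² × 37456 m = 1.633×10^8 Pa = 1612 atm

1610 atm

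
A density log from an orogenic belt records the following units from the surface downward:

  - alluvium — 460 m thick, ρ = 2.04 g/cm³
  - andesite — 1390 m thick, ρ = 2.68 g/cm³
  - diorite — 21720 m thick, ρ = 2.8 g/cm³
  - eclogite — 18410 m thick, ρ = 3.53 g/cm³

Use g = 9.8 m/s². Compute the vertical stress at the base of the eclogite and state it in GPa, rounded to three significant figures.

1.28 GPa

alluvium: 2040 kg/m³ × 9.8 m/s² × 460 m = 9.196×10^6 Pa = 9.196×10^-3 GPa
andesite: 2680 kg/m³ × 9.8 m/s² × 1390 m = 3.651×10^7 Pa = 0.03651 GPa
diorite: 2800 kg/m³ × 9.8 m/s² × 21720 m = 5.960×10^8 Pa = 0.5960 GPa
eclogite: 3530 kg/m³ × 9.8 m/s² × 18410 m = 6.369×10^8 Pa = 0.6369 GPa
Total = 9.196×10^-3 + 0.03651 + 0.5960 + 0.6369 = 1.2786 GPa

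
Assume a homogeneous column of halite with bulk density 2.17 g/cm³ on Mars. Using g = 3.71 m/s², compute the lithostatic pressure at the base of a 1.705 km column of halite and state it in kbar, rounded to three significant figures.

halite: 2170 kg/m³ × 3.71 m/s² × 1705 m = 1.373×10^7 Pa = 0.1373 kbar

0.137 kbar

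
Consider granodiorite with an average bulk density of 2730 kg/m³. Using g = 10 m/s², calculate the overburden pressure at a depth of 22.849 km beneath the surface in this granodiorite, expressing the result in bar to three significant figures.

6240 bar

granodiorite: 2730 kg/m³ × 10 m/s² × 22849 m = 6.238×10^8 Pa = 6238 bar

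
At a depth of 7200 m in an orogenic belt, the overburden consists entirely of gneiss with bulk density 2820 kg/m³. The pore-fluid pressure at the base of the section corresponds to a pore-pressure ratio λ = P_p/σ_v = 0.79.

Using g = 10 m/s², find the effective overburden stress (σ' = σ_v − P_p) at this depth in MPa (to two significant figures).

43 MPa

Overburden (lithostatic) stress σ_v:
gneiss: 2820 kg/m³ × 10 m/s² × 7200 m = 2.030×10^8 Pa = 203.0 MPa
Pore pressure P_p = λ·σ_v = 0.79 × 203.0 MPa = 160.4 MPa
Effective stress σ' = σ_v − P_p = 203.0 − 160.4 = 42.638 MPa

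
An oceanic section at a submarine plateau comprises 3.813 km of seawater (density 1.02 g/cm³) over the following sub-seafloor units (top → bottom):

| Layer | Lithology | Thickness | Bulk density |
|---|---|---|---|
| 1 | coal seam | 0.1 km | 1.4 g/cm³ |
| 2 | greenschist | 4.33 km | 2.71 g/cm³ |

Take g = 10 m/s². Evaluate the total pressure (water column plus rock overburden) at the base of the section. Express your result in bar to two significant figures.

1600 bar

seawater: 1020 kg/m³ × 10 m/s² × 3813 m = 3.889×10^7 Pa = 388.9 bar
coal seam: 1400 kg/m³ × 10 m/s² × 100 m = 1.400×10^6 Pa = 14.00 bar
greenschist: 2710 kg/m³ × 10 m/s² × 4330 m = 1.173×10^8 Pa = 1173 bar
Total = 388.9 + 14.00 + 1173 = 1576.4 bar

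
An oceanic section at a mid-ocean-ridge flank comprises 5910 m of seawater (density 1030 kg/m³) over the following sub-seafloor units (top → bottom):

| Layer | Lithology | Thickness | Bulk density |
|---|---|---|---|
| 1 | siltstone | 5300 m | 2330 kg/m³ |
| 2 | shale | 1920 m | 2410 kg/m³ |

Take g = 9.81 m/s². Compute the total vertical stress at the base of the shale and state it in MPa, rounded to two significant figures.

230 MPa

seawater: 1030 kg/m³ × 9.81 m/s² × 5910 m = 5.972×10^7 Pa = 59.72 MPa
siltstone: 2330 kg/m³ × 9.81 m/s² × 5300 m = 1.211×10^8 Pa = 121.1 MPa
shale: 2410 kg/m³ × 9.81 m/s² × 1920 m = 4.539×10^7 Pa = 45.39 MPa
Total = 59.72 + 121.1 + 45.39 = 226.25 MPa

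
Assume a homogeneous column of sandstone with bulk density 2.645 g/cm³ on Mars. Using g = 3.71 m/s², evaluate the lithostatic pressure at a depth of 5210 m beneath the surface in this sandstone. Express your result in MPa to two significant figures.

sandstone: 2645 kg/m³ × 3.71 m/s² × 5210 m = 5.113×10^7 Pa = 51.13 MPa

51 MPa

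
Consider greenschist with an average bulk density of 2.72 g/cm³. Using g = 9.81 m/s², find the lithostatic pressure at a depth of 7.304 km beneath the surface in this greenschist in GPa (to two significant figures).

greenschist: 2720 kg/m³ × 9.81 m/s² × 7304 m = 1.949×10^8 Pa = 0.1949 GPa

0.19 GPa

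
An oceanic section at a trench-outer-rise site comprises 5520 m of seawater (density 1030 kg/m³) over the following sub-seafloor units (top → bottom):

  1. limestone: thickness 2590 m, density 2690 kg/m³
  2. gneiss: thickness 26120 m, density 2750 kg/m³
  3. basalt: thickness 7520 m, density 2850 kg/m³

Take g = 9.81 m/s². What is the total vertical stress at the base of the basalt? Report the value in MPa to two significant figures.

seawater: 1030 kg/m³ × 9.81 m/s² × 5520 m = 5.578×10^7 Pa = 55.78 MPa
limestone: 2690 kg/m³ × 9.81 m/s² × 2590 m = 6.835×10^7 Pa = 68.35 MPa
gneiss: 2750 kg/m³ × 9.81 m/s² × 26120 m = 7.047×10^8 Pa = 704.7 MPa
basalt: 2850 kg/m³ × 9.81 m/s² × 7520 m = 2.102×10^8 Pa = 210.2 MPa
Total = 55.78 + 68.35 + 704.7 + 210.2 = 1039.0 MPa

1000 MPa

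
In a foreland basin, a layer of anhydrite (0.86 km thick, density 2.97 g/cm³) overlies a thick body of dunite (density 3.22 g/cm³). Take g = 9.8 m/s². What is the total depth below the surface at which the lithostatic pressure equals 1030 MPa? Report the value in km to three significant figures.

32.7 km

Pressure at base of upper layers: 2970×9.8×860 = 2.503×10^7 Pa = 25.03 MPa
Remaining pressure to be supplied by dunite: 1.030×10^9 − 2.503×10^7 = 1.005×10^9 Pa
Additional depth in dunite = 1.005×10^9 Pa / (3220 kg/m³ × 9.8 m/s²) = 31847 m
Total depth = 860 m + 31847 m = 32707 m
= 32.707 km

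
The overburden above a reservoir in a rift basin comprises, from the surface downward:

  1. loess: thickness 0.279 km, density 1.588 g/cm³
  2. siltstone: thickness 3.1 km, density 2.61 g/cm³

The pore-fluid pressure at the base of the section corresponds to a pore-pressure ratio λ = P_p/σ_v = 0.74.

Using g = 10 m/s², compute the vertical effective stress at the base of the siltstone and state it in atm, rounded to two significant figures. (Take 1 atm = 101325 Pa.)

Overburden (lithostatic) stress σ_v:
loess: 1588 kg/m³ × 10 m/s² × 279 m = 4.431×10^6 Pa = 4.431 MPa
siltstone: 2610 kg/m³ × 10 m/s² × 3100 m = 8.091×10^7 Pa = 80.91 MPa
Total = 4.431 + 80.91 = 85.341 MPa
Pore pressure P_p = λ·σ_v = 0.74 × 85.34 MPa = 63.15 MPa
Effective stress σ' = σ_v − P_p = 85.34 − 63.15 = 22.189 MPa = 218.98 atm

220 atm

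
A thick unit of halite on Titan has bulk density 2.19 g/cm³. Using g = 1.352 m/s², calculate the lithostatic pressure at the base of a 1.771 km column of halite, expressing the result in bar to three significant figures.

halite: 2190 kg/m³ × 1.352 m/s² × 1771 m = 5.244×10^6 Pa = 52.44 bar

52.4 bar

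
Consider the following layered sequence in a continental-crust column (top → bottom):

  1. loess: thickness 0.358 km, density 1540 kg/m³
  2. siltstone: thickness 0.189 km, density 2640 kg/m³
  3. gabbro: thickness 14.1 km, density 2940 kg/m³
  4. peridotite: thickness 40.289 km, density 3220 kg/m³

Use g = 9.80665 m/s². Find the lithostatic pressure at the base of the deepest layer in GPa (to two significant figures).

loess: 1540 kg/m³ × 9.80665 m/s² × 358 m = 5.407×10^6 Pa = 5.407×10^-3 GPa
siltstone: 2640 kg/m³ × 9.80665 m/s² × 189 m = 4.893×10^6 Pa = 4.893×10^-3 GPa
gabbro: 2940 kg/m³ × 9.80665 m/s² × 14100 m = 4.065×10^8 Pa = 0.4065 GPa
peridotite: 3220 kg/m³ × 9.80665 m/s² × 40289 m = 1.272×10^9 Pa = 1.272 GPa
Total = 5.407×10^-3 + 4.893×10^-3 + 0.4065 + 1.272 = 1.6890 GPa

1.7 GPa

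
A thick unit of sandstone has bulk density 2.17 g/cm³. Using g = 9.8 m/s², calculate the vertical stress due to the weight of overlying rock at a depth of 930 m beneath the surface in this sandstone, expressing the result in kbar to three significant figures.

0.198 kbar

sandstone: 2170 kg/m³ × 9.8 m/s² × 930 m = 1.978×10^7 Pa = 0.1978 kbar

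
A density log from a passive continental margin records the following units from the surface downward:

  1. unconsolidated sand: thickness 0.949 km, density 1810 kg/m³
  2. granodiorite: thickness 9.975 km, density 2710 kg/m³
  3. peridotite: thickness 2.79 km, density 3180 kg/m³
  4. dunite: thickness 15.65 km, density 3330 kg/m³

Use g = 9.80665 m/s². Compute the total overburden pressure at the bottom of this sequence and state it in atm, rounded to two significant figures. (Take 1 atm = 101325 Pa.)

unconsolidated sand: 1810 kg/m³ × 9.80665 m/s² × 949 m = 1.684×10^7 Pa = 166.2 atm
granodiorite: 2710 kg/m³ × 9.80665 m/s² × 9975 m = 2.651×10^8 Pa = 2616 atm
peridotite: 3180 kg/m³ × 9.80665 m/s² × 2790 m = 8.701×10^7 Pa = 858.7 atm
dunite: 3330 kg/m³ × 9.80665 m/s² × 15650 m = 5.111×10^8 Pa = 5044 atm
Total = 166.2 + 2616 + 858.7 + 5044 = 8685.1 atm

8700 atm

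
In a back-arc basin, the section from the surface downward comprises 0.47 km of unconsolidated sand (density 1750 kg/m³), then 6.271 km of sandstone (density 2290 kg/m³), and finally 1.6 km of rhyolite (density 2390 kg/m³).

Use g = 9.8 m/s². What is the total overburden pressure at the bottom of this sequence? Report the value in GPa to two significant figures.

unconsolidated sand: 1750 kg/m³ × 9.8 m/s² × 470 m = 8.060×10^6 Pa = 8.060×10^-3 GPa
sandstone: 2290 kg/m³ × 9.8 m/s² × 6271 m = 1.407×10^8 Pa = 0.1407 GPa
rhyolite: 2390 kg/m³ × 9.8 m/s² × 1600 m = 3.748×10^7 Pa = 0.03748 GPa
Total = 8.060×10^-3 + 0.1407 + 0.03748 = 0.18627 GPa

0.19 GPa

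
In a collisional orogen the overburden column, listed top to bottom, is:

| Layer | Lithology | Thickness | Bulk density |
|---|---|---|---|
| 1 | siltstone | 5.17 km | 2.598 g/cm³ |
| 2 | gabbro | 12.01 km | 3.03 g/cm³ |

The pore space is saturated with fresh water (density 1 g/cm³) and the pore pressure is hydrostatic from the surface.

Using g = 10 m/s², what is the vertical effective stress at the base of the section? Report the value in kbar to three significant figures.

Overburden (lithostatic) stress σ_v:
siltstone: 2598 kg/m³ × 10 m/s² × 5170 m = 1.343×10^8 Pa = 134.3 MPa
gabbro: 3030 kg/m³ × 10 m/s² × 12010 m = 3.639×10^8 Pa = 363.9 MPa
Total = 134.3 + 363.9 = 498.22 MPa
Pore pressure P_p = 1000 kg/m³ × 10 m/s² × 17180 m = 1.718×10^8 Pa = 171.8 MPa
Effective stress σ' = σ_v − P_p = 498.2 − 171.8 = 326.42 MPa = 3.2642 kbar

3.26 kbar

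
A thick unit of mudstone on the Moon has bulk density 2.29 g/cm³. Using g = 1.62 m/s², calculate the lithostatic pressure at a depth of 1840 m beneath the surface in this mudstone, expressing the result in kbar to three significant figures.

mudstone: 2290 kg/m³ × 1.62 m/s² × 1840 m = 6.826×10^6 Pa = 0.06826 kbar

0.0683 kbar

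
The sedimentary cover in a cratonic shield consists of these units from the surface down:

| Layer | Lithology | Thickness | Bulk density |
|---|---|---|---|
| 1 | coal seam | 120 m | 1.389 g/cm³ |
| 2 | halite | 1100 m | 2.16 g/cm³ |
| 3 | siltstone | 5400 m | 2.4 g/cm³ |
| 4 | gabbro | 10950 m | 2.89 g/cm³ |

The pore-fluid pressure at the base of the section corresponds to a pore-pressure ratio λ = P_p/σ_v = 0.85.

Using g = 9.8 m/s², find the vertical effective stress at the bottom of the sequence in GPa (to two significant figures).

0.069 GPa

Overburden (lithostatic) stress σ_v:
coal seam: 1389 kg/m³ × 9.8 m/s² × 120 m = 1.633×10^6 Pa = 1.633 MPa
halite: 2160 kg/m³ × 9.8 m/s² × 1100 m = 2.328×10^7 Pa = 23.28 MPa
siltstone: 2400 kg/m³ × 9.8 m/s² × 5400 m = 1.270×10^8 Pa = 127.0 MPa
gabbro: 2890 kg/m³ × 9.8 m/s² × 10950 m = 3.101×10^8 Pa = 310.1 MPa
Total = 1.633 + 23.28 + 127.0 + 310.1 = 462.05 MPa
Pore pressure P_p = λ·σ_v = 0.85 × 462.1 MPa = 392.7 MPa
Effective stress σ' = σ_v − P_p = 462.1 − 392.7 = 69.308 MPa = 0.069308 GPa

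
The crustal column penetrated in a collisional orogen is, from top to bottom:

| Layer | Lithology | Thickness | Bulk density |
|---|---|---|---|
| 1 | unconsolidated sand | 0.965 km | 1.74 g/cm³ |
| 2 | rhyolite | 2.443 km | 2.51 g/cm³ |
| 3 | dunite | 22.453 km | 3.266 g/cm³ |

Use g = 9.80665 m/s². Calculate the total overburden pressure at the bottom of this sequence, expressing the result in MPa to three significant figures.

unconsolidated sand: 1740 kg/m³ × 9.80665 m/s² × 965 m = 1.647×10^7 Pa = 16.47 MPa
rhyolite: 2510 kg/m³ × 9.80665 m/s² × 2443 m = 6.013×10^7 Pa = 60.13 MPa
dunite: 3266 kg/m³ × 9.80665 m/s² × 22453 m = 7.191×10^8 Pa = 719.1 MPa
Total = 16.47 + 60.13 + 719.1 = 795.74 MPa

796 MPa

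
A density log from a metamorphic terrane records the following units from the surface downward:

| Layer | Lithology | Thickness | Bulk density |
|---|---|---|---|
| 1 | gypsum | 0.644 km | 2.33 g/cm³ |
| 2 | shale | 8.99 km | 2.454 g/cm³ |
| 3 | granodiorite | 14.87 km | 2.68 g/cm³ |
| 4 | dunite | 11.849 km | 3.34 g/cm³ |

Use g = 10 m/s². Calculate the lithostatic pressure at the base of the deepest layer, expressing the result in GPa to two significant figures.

1.0 GPa

gypsum: 2330 kg/m³ × 10 m/s² × 644 m = 1.501×10^7 Pa = 0.01501 GPa
shale: 2454 kg/m³ × 10 m/s² × 8990 m = 2.206×10^8 Pa = 0.2206 GPa
granodiorite: 2680 kg/m³ × 10 m/s² × 14870 m = 3.985×10^8 Pa = 0.3985 GPa
dunite: 3340 kg/m³ × 10 m/s² × 11849 m = 3.958×10^8 Pa = 0.3958 GPa
Total = 0.01501 + 0.2206 + 0.3985 + 0.3958 = 1.0299 GPa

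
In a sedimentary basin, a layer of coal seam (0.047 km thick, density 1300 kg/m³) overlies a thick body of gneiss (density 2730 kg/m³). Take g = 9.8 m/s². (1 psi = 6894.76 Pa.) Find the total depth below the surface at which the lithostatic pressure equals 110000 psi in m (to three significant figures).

Pressure at base of upper layers: 1300×9.8×47 = 5.988×10^5 Pa = 86.85 psi
Remaining pressure to be supplied by gneiss: 7.584×10^8 − 5.988×10^5 = 7.578×10^8 Pa
Additional depth in gneiss = 7.578×10^8 Pa / (2730 kg/m³ × 9.8 m/s²) = 28326 m
Total depth = 47 m + 28326 m = 28373 m

28400 m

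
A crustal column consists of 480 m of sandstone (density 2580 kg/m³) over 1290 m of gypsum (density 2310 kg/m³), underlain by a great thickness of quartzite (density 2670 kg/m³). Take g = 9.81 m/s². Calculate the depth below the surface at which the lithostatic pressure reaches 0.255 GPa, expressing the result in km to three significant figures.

Pressure at base of upper layers: 2580×9.81×480 + 2310×9.81×1290 = 4.138×10^7 Pa = 0.04138 GPa
Remaining pressure to be supplied by quartzite: 2.550×10^8 − 4.138×10^7 = 2.136×10^8 Pa
Additional depth in quartzite = 2.136×10^8 Pa / (2670 kg/m³ × 9.81 m/s²) = 8155.6 m
Total depth = 1770 m + 8155.6 m = 9925.6 m
= 9.9256 km

9.93 km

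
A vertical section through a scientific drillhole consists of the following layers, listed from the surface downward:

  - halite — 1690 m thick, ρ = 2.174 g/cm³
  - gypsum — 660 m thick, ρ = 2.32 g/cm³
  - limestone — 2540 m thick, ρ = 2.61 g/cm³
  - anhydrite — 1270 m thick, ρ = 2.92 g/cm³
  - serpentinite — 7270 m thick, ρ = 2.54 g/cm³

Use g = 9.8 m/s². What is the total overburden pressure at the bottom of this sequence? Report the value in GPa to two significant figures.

0.33 GPa

halite: 2174 kg/m³ × 9.8 m/s² × 1690 m = 3.601×10^7 Pa = 0.03601 GPa
gypsum: 2320 kg/m³ × 9.8 m/s² × 660 m = 1.501×10^7 Pa = 0.01501 GPa
limestone: 2610 kg/m³ × 9.8 m/s² × 2540 m = 6.497×10^7 Pa = 0.06497 GPa
anhydrite: 2920 kg/m³ × 9.8 m/s² × 1270 m = 3.634×10^7 Pa = 0.03634 GPa
serpentinite: 2540 kg/m³ × 9.8 m/s² × 7270 m = 1.810×10^8 Pa = 0.1810 GPa
Total = 0.03601 + 0.01501 + 0.06497 + 0.03634 + 0.1810 = 0.33329 GPa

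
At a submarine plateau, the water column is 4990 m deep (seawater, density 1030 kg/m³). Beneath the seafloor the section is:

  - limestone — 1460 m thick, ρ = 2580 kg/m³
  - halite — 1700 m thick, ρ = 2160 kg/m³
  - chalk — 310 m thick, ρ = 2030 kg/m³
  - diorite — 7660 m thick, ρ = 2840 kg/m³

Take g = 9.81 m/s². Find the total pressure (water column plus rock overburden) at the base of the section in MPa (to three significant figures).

seawater: 1030 kg/m³ × 9.81 m/s² × 4990 m = 5.042×10^7 Pa = 50.42 MPa
limestone: 2580 kg/m³ × 9.81 m/s² × 1460 m = 3.695×10^7 Pa = 36.95 MPa
halite: 2160 kg/m³ × 9.81 m/s² × 1700 m = 3.602×10^7 Pa = 36.02 MPa
chalk: 2030 kg/m³ × 9.81 m/s² × 310 m = 6.173×10^6 Pa = 6.173 MPa
diorite: 2840 kg/m³ × 9.81 m/s² × 7660 m = 2.134×10^8 Pa = 213.4 MPa
Total = 50.42 + 36.95 + 36.02 + 6.173 + 213.4 = 342.98 MPa

343 MPa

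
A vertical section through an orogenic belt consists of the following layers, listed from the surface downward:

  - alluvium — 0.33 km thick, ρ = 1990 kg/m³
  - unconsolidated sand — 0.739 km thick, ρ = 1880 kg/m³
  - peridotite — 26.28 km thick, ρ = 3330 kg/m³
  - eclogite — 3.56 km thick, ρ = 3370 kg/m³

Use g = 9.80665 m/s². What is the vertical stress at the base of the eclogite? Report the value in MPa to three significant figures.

996 MPa

alluvium: 1990 kg/m³ × 9.80665 m/s² × 330 m = 6.440×10^6 Pa = 6.440 MPa
unconsolidated sand: 1880 kg/m³ × 9.80665 m/s² × 739 m = 1.362×10^7 Pa = 13.62 MPa
peridotite: 3330 kg/m³ × 9.80665 m/s² × 26280 m = 8.582×10^8 Pa = 858.2 MPa
eclogite: 3370 kg/m³ × 9.80665 m/s² × 3560 m = 1.177×10^8 Pa = 117.7 MPa
Total = 6.440 + 13.62 + 858.2 + 117.7 = 995.92 MPa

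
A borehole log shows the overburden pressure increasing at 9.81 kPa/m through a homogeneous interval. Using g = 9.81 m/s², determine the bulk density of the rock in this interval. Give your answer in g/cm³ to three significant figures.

ρ = (dP/dz)/g = 9.81 kPa/m / 9.81 m/s² = 9810.0 Pa/m / 9.81 m/s² = 1000.0 kg/m³
= 1.000 g/cm³

1.00 g/cm³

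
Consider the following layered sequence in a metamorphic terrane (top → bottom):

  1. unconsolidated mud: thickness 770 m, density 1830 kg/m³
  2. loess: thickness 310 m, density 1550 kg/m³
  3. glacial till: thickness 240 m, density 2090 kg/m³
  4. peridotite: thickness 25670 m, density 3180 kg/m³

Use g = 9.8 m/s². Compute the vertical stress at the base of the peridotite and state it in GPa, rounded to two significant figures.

unconsolidated mud: 1830 kg/m³ × 9.8 m/s² × 770 m = 1.381×10^7 Pa = 0.01381 GPa
loess: 1550 kg/m³ × 9.8 m/s² × 310 m = 4.709×10^6 Pa = 4.709×10^-3 GPa
glacial till: 2090 kg/m³ × 9.8 m/s² × 240 m = 4.916×10^6 Pa = 4.916×10^-3 GPa
peridotite: 3180 kg/m³ × 9.8 m/s² × 25670 m = 8.000×10^8 Pa = 0.8000 GPa
Total = 0.01381 + 4.709×10^-3 + 4.916×10^-3 + 0.8000 = 0.82341 GPa

0.82 GPa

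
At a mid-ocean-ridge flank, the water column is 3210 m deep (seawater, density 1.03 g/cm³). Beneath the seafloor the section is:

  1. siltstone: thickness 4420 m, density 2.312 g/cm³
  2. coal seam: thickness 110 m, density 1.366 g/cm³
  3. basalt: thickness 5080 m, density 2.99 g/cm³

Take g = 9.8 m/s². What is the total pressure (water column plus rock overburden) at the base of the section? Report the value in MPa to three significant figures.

seawater: 1030 kg/m³ × 9.8 m/s² × 3210 m = 3.240×10^7 Pa = 32.40 MPa
siltstone: 2312 kg/m³ × 9.8 m/s² × 4420 m = 1.001×10^8 Pa = 100.1 MPa
coal seam: 1366 kg/m³ × 9.8 m/s² × 110 m = 1.473×10^6 Pa = 1.473 MPa
basalt: 2990 kg/m³ × 9.8 m/s² × 5080 m = 1.489×10^8 Pa = 148.9 MPa
Total = 32.40 + 100.1 + 1.473 + 148.9 = 282.88 MPa

283 MPa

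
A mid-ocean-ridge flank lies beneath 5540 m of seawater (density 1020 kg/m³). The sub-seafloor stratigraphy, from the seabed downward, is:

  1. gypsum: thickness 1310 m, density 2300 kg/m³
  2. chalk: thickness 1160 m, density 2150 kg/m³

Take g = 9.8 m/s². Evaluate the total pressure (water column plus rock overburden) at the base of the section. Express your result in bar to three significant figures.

1090 bar

seawater: 1020 kg/m³ × 9.8 m/s² × 5540 m = 5.538×10^7 Pa = 553.8 bar
gypsum: 2300 kg/m³ × 9.8 m/s² × 1310 m = 2.953×10^7 Pa = 295.3 bar
chalk: 2150 kg/m³ × 9.8 m/s² × 1160 m = 2.444×10^7 Pa = 244.4 bar
Total = 553.8 + 295.3 + 244.4 = 1093.5 bar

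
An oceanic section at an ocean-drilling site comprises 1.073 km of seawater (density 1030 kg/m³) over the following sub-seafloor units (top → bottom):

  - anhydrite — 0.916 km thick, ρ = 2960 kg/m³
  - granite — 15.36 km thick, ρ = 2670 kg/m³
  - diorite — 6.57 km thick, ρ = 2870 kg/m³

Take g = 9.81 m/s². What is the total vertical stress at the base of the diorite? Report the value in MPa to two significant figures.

620 MPa

seawater: 1030 kg/m³ × 9.81 m/s² × 1073 m = 1.084×10^7 Pa = 10.84 MPa
anhydrite: 2960 kg/m³ × 9.81 m/s² × 916 m = 2.660×10^7 Pa = 26.60 MPa
granite: 2670 kg/m³ × 9.81 m/s² × 15360 m = 4.023×10^8 Pa = 402.3 MPa
diorite: 2870 kg/m³ × 9.81 m/s² × 6570 m = 1.850×10^8 Pa = 185.0 MPa
Total = 10.84 + 26.60 + 402.3 + 185.0 = 624.74 MPa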